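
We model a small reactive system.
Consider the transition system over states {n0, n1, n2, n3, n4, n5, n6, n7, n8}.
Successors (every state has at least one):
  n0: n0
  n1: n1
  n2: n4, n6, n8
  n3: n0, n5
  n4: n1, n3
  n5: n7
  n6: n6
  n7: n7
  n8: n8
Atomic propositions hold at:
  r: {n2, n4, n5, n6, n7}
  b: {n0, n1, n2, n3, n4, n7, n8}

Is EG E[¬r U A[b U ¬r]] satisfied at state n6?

Sat(¬r) = {n0, n1, n3, n8}
A[b U ¬r]: least fixpoint, start Z0 = Sat(¬r) = {n0, n1, n3, n8}, add states in Sat(b) with every successor in Z. Z1 = {n0, n1, n3, n4, n8}; fixed.
Sat(A[b U ¬r]) = {n0, n1, n3, n4, n8}
E[¬r U A[b U ¬r]]: least fixpoint, start Z0 = Sat(A[b U ¬r]) = {n0, n1, n3, n4, n8}, add states in Sat(¬r) with some successor in Z. Already a fixed point.
Sat(E[¬r U A[b U ¬r]]) = {n0, n1, n3, n4, n8}
EG E[¬r U A[b U ¬r]]: greatest fixpoint, start Z0 = {n0, n1, n3, n4, n8}, keep only states in Sat with some successor in Z. Already a fixed point.
Sat(EG E[¬r U A[b U ¬r]]) = {n0, n1, n3, n4, n8}
n6 ∉ Sat(EG E[¬r U A[b U ¬r]]) = {n0, n1, n3, n4, n8}, so the formula does not hold at n6.

No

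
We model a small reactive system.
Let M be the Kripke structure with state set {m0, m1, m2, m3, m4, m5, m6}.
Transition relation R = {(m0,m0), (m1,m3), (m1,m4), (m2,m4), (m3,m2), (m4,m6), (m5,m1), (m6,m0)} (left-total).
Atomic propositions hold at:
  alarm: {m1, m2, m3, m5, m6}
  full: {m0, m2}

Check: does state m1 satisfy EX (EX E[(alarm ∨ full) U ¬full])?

Yes

Sat(alarm ∨ full) = {m0, m1, m2, m3, m5, m6}
Sat(¬full) = {m1, m3, m4, m5, m6}
E[(alarm ∨ full) U ¬full]: least fixpoint, start Z0 = Sat(¬full) = {m1, m3, m4, m5, m6}, add states in Sat(alarm ∨ full) with some successor in Z. Z1 = {m1, m2, m3, m4, m5, m6}; fixed.
Sat(E[(alarm ∨ full) U ¬full]) = {m1, m2, m3, m4, m5, m6}
Sat(EX E[(alarm ∨ full) U ¬full]) = {s : some successor in {m1, m2, m3, m4, m5, m6}} = {m1, m2, m3, m4, m5}
Sat(EX (EX E[(alarm ∨ full) U ¬full])) = {s : some successor in {m1, m2, m3, m4, m5}} = {m1, m2, m3, m5}
m1 ∈ Sat(EX (EX E[(alarm ∨ full) U ¬full])) = {m1, m2, m3, m5}, so the formula holds at m1.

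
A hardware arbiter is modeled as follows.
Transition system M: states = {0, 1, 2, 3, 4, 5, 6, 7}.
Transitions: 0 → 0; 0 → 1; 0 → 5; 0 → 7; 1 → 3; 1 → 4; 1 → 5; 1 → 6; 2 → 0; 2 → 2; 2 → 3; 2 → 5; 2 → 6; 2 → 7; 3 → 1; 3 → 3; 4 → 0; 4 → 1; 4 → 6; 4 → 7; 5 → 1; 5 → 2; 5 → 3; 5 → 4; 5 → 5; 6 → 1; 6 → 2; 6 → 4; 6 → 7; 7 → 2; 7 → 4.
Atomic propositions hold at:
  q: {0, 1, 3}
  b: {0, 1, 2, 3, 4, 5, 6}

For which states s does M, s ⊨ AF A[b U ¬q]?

Sat(¬q) = {2, 4, 5, 6, 7}
A[b U ¬q]: least fixpoint, start Z0 = Sat(¬q) = {2, 4, 5, 6, 7}, add states in Sat(b) with every successor in Z. Already a fixed point.
Sat(A[b U ¬q]) = {2, 4, 5, 6, 7}
AF A[b U ¬q]: least fixpoint, start Z0 = {2, 4, 5, 6, 7}, add states with every successor in Z. Already a fixed point.
Sat(AF A[b U ¬q]) = {2, 4, 5, 6, 7}

{2, 4, 5, 6, 7}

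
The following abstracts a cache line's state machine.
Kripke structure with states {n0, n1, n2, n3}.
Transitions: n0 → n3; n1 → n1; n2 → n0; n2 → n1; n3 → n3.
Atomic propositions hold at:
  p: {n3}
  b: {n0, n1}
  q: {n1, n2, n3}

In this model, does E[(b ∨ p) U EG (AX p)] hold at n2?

Sat(b ∨ p) = {n0, n1, n3}
Sat(AX p) = {s : every successor in {n3}} = {n0, n3}
EG (AX p): greatest fixpoint, start Z0 = {n0, n3}, keep only states in Sat with some successor in Z. Already a fixed point.
Sat(EG (AX p)) = {n0, n3}
E[(b ∨ p) U EG (AX p)]: least fixpoint, start Z0 = Sat(EG (AX p)) = {n0, n3}, add states in Sat(b ∨ p) with some successor in Z. Already a fixed point.
Sat(E[(b ∨ p) U EG (AX p)]) = {n0, n3}
n2 ∉ Sat(E[(b ∨ p) U EG (AX p)]) = {n0, n3}, so the formula does not hold at n2.

No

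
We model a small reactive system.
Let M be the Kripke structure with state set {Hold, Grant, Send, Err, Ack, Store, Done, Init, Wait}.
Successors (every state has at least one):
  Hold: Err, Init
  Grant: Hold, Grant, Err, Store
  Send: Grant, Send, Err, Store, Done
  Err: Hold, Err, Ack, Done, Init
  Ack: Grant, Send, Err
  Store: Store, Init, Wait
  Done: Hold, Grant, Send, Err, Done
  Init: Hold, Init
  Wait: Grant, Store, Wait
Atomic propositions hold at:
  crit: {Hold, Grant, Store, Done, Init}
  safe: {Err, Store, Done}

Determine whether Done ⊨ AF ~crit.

No

Sat(~crit) = {Send, Err, Ack, Wait}
AF ~crit: least fixpoint, start Z0 = {Send, Err, Ack, Wait}, add states with every successor in Z. Already a fixed point.
Sat(AF ~crit) = {Send, Err, Ack, Wait}
Done ∉ Sat(AF ~crit) = {Send, Err, Ack, Wait}, so the formula does not hold at Done.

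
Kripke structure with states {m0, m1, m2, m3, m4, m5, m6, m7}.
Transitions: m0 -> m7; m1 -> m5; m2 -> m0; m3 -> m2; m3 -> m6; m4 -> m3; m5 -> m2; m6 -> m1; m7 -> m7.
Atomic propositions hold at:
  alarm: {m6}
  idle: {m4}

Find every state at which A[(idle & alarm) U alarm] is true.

{m6}

Sat(idle & alarm) = ∅
A[(idle & alarm) U alarm]: least fixpoint, start Z0 = Sat(alarm) = {m6}, add states in Sat(idle & alarm) with every successor in Z. Already a fixed point.
Sat(A[(idle & alarm) U alarm]) = {m6}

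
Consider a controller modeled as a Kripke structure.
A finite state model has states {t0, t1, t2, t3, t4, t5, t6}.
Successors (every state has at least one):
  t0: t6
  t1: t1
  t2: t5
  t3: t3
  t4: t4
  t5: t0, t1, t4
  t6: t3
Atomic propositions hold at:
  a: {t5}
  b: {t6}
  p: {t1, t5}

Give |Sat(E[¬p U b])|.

2

Sat(¬p) = {t0, t2, t3, t4, t6}
E[¬p U b]: least fixpoint, start Z0 = Sat(b) = {t6}, add states in Sat(¬p) with some successor in Z. Z1 = {t0, t6}; fixed.
Sat(E[¬p U b]) = {t0, t6}
|Sat(E[¬p U b])| = |{t0, t6}| = 2.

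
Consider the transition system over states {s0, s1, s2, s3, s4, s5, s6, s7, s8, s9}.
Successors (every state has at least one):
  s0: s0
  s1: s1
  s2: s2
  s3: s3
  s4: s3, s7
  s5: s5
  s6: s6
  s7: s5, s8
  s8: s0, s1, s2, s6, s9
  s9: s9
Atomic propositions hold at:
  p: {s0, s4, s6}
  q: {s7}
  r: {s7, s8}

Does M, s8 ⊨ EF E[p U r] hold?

Yes

E[p U r]: least fixpoint, start Z0 = Sat(r) = {s7, s8}, add states in Sat(p) with some successor in Z. Z1 = {s4, s7, s8}; fixed.
Sat(E[p U r]) = {s4, s7, s8}
EF E[p U r]: least fixpoint, start Z0 = {s4, s7, s8}, add states with some successor in Z. Already a fixed point.
Sat(EF E[p U r]) = {s4, s7, s8}
s8 ∈ Sat(EF E[p U r]) = {s4, s7, s8}, so the formula holds at s8.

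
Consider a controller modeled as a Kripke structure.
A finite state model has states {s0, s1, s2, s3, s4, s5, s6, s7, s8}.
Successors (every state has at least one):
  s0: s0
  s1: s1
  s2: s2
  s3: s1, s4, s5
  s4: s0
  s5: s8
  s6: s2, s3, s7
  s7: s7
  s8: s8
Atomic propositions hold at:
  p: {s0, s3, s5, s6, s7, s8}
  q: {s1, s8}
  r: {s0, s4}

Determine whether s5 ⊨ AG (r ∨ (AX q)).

Sat(AX q) = {s : every successor in {s1, s8}} = {s1, s5, s8}
Sat(r ∨ (AX q)) = {s0, s1, s4, s5, s8}
AG (r ∨ (AX q)): greatest fixpoint, start Z0 = {s0, s1, s4, s5, s8}, keep only states in Sat with every successor in Z. Already a fixed point.
Sat(AG (r ∨ (AX q))) = {s0, s1, s4, s5, s8}
s5 ∈ Sat(AG (r ∨ (AX q))) = {s0, s1, s4, s5, s8}, so the formula holds at s5.

Yes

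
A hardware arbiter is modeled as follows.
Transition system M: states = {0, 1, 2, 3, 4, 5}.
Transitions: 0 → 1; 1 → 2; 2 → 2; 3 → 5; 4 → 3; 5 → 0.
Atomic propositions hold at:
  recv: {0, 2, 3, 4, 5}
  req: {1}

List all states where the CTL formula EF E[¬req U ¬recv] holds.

Sat(¬req) = {0, 2, 3, 4, 5}
Sat(¬recv) = {1}
E[¬req U ¬recv]: least fixpoint, start Z0 = Sat(¬recv) = {1}, add states in Sat(¬req) with some successor in Z. Z1 = {0, 1}; Z2 = {0, 1, 5}; Z3 = {0, 1, 3, 5}; Z4 = {0, 1, 3, 4, 5}; fixed.
Sat(E[¬req U ¬recv]) = {0, 1, 3, 4, 5}
EF E[¬req U ¬recv]: least fixpoint, start Z0 = {0, 1, 3, 4, 5}, add states with some successor in Z. Already a fixed point.
Sat(EF E[¬req U ¬recv]) = {0, 1, 3, 4, 5}

{0, 1, 3, 4, 5}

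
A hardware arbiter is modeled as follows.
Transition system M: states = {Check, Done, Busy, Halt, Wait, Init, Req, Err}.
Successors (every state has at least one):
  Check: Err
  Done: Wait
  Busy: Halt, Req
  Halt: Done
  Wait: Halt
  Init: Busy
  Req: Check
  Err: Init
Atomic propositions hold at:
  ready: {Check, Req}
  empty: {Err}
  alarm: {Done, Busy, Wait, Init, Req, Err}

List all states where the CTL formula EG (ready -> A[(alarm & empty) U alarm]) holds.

{Done, Busy, Halt, Wait, Init, Err}

Sat(alarm & empty) = {Err}
A[(alarm & empty) U alarm]: least fixpoint, start Z0 = Sat(alarm) = {Done, Busy, Wait, Init, Req, Err}, add states in Sat(alarm & empty) with every successor in Z. Already a fixed point.
Sat(A[(alarm & empty) U alarm]) = {Done, Busy, Wait, Init, Req, Err}
Sat(ready -> A[(alarm & empty) U alarm]) = {Done, Busy, Halt, Wait, Init, Req, Err}
EG (ready -> A[(alarm & empty) U alarm]): greatest fixpoint, start Z0 = {Done, Busy, Halt, Wait, Init, Req, Err}, keep only states in Sat with some successor in Z. Z1 = {Done, Busy, Halt, Wait, Init, Err}; fixed.
Sat(EG (ready -> A[(alarm & empty) U alarm])) = {Done, Busy, Halt, Wait, Init, Err}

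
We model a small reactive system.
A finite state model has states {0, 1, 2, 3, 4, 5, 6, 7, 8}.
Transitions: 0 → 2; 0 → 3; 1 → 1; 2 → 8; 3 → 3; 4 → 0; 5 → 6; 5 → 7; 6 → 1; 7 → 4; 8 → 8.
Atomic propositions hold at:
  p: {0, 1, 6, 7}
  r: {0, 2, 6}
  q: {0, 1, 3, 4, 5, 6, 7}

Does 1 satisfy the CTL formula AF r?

No

AF r: least fixpoint, start Z0 = {0, 2, 6}, add states with every successor in Z. Z1 = {0, 2, 4, 6}; Z2 = {0, 2, 4, 6, 7}; Z3 = {0, 2, 4, 5, 6, 7}; fixed.
Sat(AF r) = {0, 2, 4, 5, 6, 7}
1 ∉ Sat(AF r) = {0, 2, 4, 5, 6, 7}, so the formula does not hold at 1.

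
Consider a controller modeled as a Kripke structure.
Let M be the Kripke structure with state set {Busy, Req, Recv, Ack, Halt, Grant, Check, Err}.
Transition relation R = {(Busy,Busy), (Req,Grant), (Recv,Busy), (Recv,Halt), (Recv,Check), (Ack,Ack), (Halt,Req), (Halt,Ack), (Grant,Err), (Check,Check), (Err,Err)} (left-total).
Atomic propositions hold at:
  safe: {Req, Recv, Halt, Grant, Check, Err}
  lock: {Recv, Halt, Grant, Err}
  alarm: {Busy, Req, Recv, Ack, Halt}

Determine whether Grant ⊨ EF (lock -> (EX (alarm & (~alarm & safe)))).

No

Sat(~alarm) = {Grant, Check, Err}
Sat(~alarm & safe) = {Grant, Check, Err}
Sat(alarm & (~alarm & safe)) = ∅
Sat(EX (alarm & (~alarm & safe))) = {s : some successor in ∅} = ∅
Sat(lock -> (EX (alarm & (~alarm & safe)))) = {Busy, Req, Ack, Check}
EF (lock -> (EX (alarm & (~alarm & safe)))): least fixpoint, start Z0 = {Busy, Req, Ack, Check}, add states with some successor in Z. Z1 = {Busy, Req, Recv, Ack, Halt, Check}; fixed.
Sat(EF (lock -> (EX (alarm & (~alarm & safe))))) = {Busy, Req, Recv, Ack, Halt, Check}
Grant ∉ Sat(EF (lock -> (EX (alarm & (~alarm & safe))))) = {Busy, Req, Recv, Ack, Halt, Check}, so the formula does not hold at Grant.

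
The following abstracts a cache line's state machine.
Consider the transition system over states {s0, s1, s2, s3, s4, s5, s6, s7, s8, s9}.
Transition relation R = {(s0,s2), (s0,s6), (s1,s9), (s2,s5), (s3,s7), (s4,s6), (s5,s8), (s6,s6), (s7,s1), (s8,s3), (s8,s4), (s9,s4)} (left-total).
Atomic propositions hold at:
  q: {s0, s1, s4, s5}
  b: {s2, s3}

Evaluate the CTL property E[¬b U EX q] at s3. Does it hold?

No

Sat(¬b) = {s0, s1, s4, s5, s6, s7, s8, s9}
Sat(EX q) = {s : some successor in {s0, s1, s4, s5}} = {s2, s7, s8, s9}
E[¬b U EX q]: least fixpoint, start Z0 = Sat(EX q) = {s2, s7, s8, s9}, add states in Sat(¬b) with some successor in Z. Z1 = {s0, s1, s2, s5, s7, s8, s9}; fixed.
Sat(E[¬b U EX q]) = {s0, s1, s2, s5, s7, s8, s9}
s3 ∉ Sat(E[¬b U EX q]) = {s0, s1, s2, s5, s7, s8, s9}, so the formula does not hold at s3.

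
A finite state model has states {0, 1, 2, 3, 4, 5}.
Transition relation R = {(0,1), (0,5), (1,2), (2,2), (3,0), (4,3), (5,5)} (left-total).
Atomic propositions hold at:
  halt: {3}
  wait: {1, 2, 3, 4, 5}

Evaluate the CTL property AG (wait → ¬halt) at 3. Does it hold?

No

Sat(¬halt) = {0, 1, 2, 4, 5}
Sat(wait → ¬halt) = {0, 1, 2, 4, 5}
AG (wait → ¬halt): greatest fixpoint, start Z0 = {0, 1, 2, 4, 5}, keep only states in Sat with every successor in Z. Z1 = {0, 1, 2, 5}; fixed.
Sat(AG (wait → ¬halt)) = {0, 1, 2, 5}
3 ∉ Sat(AG (wait → ¬halt)) = {0, 1, 2, 5}, so the formula does not hold at 3.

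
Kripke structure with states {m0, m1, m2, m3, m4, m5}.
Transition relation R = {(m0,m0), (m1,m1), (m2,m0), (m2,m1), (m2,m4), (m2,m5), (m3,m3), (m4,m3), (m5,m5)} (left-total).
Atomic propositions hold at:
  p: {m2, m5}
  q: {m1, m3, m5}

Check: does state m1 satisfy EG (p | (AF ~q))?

No

Sat(~q) = {m0, m2, m4}
AF ~q: least fixpoint, start Z0 = {m0, m2, m4}, add states with every successor in Z. Already a fixed point.
Sat(AF ~q) = {m0, m2, m4}
Sat(p | (AF ~q)) = {m0, m2, m4, m5}
EG (p | (AF ~q)): greatest fixpoint, start Z0 = {m0, m2, m4, m5}, keep only states in Sat with some successor in Z. Z1 = {m0, m2, m5}; fixed.
Sat(EG (p | (AF ~q))) = {m0, m2, m5}
m1 ∉ Sat(EG (p | (AF ~q))) = {m0, m2, m5}, so the formula does not hold at m1.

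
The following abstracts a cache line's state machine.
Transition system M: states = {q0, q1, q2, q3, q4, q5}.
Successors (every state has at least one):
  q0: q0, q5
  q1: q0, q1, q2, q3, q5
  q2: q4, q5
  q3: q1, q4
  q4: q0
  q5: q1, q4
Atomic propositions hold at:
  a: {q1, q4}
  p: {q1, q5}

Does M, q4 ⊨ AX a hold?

Sat(AX a) = {s : every successor in {q1, q4}} = {q3, q5}
q4 ∉ Sat(AX a) = {q3, q5}, so the formula does not hold at q4.

No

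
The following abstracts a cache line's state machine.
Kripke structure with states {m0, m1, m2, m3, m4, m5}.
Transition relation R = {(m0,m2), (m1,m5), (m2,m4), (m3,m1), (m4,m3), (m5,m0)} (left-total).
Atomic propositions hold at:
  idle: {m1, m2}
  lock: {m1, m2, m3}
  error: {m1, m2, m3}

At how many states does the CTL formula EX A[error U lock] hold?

3

A[error U lock]: least fixpoint, start Z0 = Sat(lock) = {m1, m2, m3}, add states in Sat(error) with every successor in Z. Already a fixed point.
Sat(A[error U lock]) = {m1, m2, m3}
Sat(EX A[error U lock]) = {s : some successor in {m1, m2, m3}} = {m0, m3, m4}
|Sat(EX A[error U lock])| = |{m0, m3, m4}| = 3.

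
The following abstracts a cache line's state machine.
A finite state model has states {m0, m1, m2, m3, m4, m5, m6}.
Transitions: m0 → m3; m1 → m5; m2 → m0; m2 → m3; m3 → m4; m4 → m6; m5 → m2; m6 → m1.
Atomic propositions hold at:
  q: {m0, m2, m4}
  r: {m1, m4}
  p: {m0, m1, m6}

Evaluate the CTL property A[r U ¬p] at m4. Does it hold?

Sat(¬p) = {m2, m3, m4, m5}
A[r U ¬p]: least fixpoint, start Z0 = Sat(¬p) = {m2, m3, m4, m5}, add states in Sat(r) with every successor in Z. Z1 = {m1, m2, m3, m4, m5}; fixed.
Sat(A[r U ¬p]) = {m1, m2, m3, m4, m5}
m4 ∈ Sat(A[r U ¬p]) = {m1, m2, m3, m4, m5}, so the formula holds at m4.

Yes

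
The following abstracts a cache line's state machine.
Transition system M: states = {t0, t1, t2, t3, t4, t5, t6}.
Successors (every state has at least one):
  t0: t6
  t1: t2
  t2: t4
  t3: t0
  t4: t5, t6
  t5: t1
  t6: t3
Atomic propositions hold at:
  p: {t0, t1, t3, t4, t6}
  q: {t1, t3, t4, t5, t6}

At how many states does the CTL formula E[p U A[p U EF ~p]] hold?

4

Sat(~p) = {t2, t5}
EF ~p: least fixpoint, start Z0 = {t2, t5}, add states with some successor in Z. Z1 = {t1, t2, t4, t5}; fixed.
Sat(EF ~p) = {t1, t2, t4, t5}
A[p U EF ~p]: least fixpoint, start Z0 = Sat(EF ~p) = {t1, t2, t4, t5}, add states in Sat(p) with every successor in Z. Already a fixed point.
Sat(A[p U EF ~p]) = {t1, t2, t4, t5}
E[p U A[p U EF ~p]]: least fixpoint, start Z0 = Sat(A[p U EF ~p]) = {t1, t2, t4, t5}, add states in Sat(p) with some successor in Z. Already a fixed point.
Sat(E[p U A[p U EF ~p]]) = {t1, t2, t4, t5}
|Sat(E[p U A[p U EF ~p]])| = |{t1, t2, t4, t5}| = 4.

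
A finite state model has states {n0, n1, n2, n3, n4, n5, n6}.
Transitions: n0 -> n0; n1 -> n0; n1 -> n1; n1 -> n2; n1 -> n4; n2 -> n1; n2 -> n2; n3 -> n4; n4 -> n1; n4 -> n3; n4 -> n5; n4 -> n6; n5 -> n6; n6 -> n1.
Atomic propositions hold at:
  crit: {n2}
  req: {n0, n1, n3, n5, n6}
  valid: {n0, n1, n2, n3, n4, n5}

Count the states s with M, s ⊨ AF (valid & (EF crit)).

EF crit: least fixpoint, start Z0 = {n2}, add states with some successor in Z. Z1 = {n1, n2}; Z2 = {n1, n2, n4, n6}; Z3 = {n1, n2, n3, n4, n5, n6}; fixed.
Sat(EF crit) = {n1, n2, n3, n4, n5, n6}
Sat(valid & (EF crit)) = {n1, n2, n3, n4, n5}
AF (valid & (EF crit)): least fixpoint, start Z0 = {n1, n2, n3, n4, n5}, add states with every successor in Z. Z1 = {n1, n2, n3, n4, n5, n6}; fixed.
Sat(AF (valid & (EF crit))) = {n1, n2, n3, n4, n5, n6}
|Sat(AF (valid & (EF crit)))| = |{n1, n2, n3, n4, n5, n6}| = 6.

6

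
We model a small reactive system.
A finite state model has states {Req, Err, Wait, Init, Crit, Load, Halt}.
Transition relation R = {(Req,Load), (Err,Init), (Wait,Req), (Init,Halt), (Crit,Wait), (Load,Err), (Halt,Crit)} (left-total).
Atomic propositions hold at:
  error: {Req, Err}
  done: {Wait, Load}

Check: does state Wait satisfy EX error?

Yes

Sat(EX error) = {s : some successor in {Req, Err}} = {Wait, Load}
Wait ∈ Sat(EX error) = {Wait, Load}, so the formula holds at Wait.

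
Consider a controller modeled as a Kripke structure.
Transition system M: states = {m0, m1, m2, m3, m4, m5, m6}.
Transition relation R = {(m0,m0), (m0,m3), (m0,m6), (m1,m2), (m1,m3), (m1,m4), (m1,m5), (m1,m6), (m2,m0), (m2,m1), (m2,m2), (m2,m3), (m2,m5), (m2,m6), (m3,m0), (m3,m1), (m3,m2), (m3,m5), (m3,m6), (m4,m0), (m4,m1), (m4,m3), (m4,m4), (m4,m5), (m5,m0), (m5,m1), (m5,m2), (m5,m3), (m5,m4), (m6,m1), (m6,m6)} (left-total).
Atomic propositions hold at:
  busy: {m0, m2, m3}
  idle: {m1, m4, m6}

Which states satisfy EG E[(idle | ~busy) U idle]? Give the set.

{m1, m4, m5, m6}

Sat(~busy) = {m1, m4, m5, m6}
Sat(idle | ~busy) = {m1, m4, m5, m6}
E[(idle | ~busy) U idle]: least fixpoint, start Z0 = Sat(idle) = {m1, m4, m6}, add states in Sat(idle | ~busy) with some successor in Z. Z1 = {m1, m4, m5, m6}; fixed.
Sat(E[(idle | ~busy) U idle]) = {m1, m4, m5, m6}
EG E[(idle | ~busy) U idle]: greatest fixpoint, start Z0 = {m1, m4, m5, m6}, keep only states in Sat with some successor in Z. Already a fixed point.
Sat(EG E[(idle | ~busy) U idle]) = {m1, m4, m5, m6}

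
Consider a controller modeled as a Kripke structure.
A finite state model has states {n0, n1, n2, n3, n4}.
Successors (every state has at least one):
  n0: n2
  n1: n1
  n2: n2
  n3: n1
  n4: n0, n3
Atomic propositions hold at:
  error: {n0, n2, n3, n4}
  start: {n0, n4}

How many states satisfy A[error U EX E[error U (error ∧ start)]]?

Sat(error ∧ start) = {n0, n4}
E[error U (error ∧ start)]: least fixpoint, start Z0 = Sat((error ∧ start)) = {n0, n4}, add states in Sat(error) with some successor in Z. Already a fixed point.
Sat(E[error U (error ∧ start)]) = {n0, n4}
Sat(EX E[error U (error ∧ start)]) = {s : some successor in {n0, n4}} = {n4}
A[error U EX E[error U (error ∧ start)]]: least fixpoint, start Z0 = Sat(EX E[error U (error ∧ start)]) = {n4}, add states in Sat(error) with every successor in Z. Already a fixed point.
Sat(A[error U EX E[error U (error ∧ start)]]) = {n4}
|Sat(A[error U EX E[error U (error ∧ start)]])| = |{n4}| = 1.

1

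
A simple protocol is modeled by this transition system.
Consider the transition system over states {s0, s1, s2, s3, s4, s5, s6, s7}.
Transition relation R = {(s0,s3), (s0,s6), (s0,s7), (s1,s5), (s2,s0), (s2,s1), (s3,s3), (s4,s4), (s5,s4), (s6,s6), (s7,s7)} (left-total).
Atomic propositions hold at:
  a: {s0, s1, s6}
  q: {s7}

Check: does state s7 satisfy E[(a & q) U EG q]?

Yes

Sat(a & q) = ∅
EG q: greatest fixpoint, start Z0 = {s7}, keep only states in Sat with some successor in Z. Already a fixed point.
Sat(EG q) = {s7}
E[(a & q) U EG q]: least fixpoint, start Z0 = Sat(EG q) = {s7}, add states in Sat(a & q) with some successor in Z. Already a fixed point.
Sat(E[(a & q) U EG q]) = {s7}
s7 ∈ Sat(E[(a & q) U EG q]) = {s7}, so the formula holds at s7.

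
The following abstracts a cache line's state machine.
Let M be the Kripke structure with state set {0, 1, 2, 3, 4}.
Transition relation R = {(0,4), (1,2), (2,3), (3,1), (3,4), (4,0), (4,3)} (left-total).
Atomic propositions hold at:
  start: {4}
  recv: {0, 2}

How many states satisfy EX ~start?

Sat(~start) = {0, 1, 2, 3}
Sat(EX ~start) = {s : some successor in {0, 1, 2, 3}} = {1, 2, 3, 4}
|Sat(EX ~start)| = |{1, 2, 3, 4}| = 4.

4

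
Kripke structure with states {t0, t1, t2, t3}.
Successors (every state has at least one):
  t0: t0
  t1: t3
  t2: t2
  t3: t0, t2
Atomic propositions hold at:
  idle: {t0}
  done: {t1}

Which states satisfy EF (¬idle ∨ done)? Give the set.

{t1, t2, t3}

Sat(¬idle) = {t1, t2, t3}
Sat(¬idle ∨ done) = {t1, t2, t3}
EF (¬idle ∨ done): least fixpoint, start Z0 = {t1, t2, t3}, add states with some successor in Z. Already a fixed point.
Sat(EF (¬idle ∨ done)) = {t1, t2, t3}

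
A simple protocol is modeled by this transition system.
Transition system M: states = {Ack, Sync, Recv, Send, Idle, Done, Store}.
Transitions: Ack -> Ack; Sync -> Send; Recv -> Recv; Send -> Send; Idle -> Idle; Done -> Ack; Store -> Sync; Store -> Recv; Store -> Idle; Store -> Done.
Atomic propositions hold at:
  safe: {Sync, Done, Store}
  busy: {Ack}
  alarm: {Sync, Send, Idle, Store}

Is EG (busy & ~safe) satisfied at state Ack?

Sat(~safe) = {Ack, Recv, Send, Idle}
Sat(busy & ~safe) = {Ack}
EG (busy & ~safe): greatest fixpoint, start Z0 = {Ack}, keep only states in Sat with some successor in Z. Already a fixed point.
Sat(EG (busy & ~safe)) = {Ack}
Ack ∈ Sat(EG (busy & ~safe)) = {Ack}, so the formula holds at Ack.

Yes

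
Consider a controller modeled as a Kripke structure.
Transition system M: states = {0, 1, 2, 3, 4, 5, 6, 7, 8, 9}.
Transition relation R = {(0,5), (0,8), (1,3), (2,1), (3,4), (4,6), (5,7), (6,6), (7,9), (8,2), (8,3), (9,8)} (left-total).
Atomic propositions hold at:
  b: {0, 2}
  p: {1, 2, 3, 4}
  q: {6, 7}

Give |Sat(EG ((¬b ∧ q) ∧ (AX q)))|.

Sat(¬b) = {1, 3, 4, 5, 6, 7, 8, 9}
Sat(¬b ∧ q) = {6, 7}
Sat(AX q) = {s : every successor in {6, 7}} = {4, 5, 6}
Sat((¬b ∧ q) ∧ (AX q)) = {6}
EG ((¬b ∧ q) ∧ (AX q)): greatest fixpoint, start Z0 = {6}, keep only states in Sat with some successor in Z. Already a fixed point.
Sat(EG ((¬b ∧ q) ∧ (AX q))) = {6}
|Sat(EG ((¬b ∧ q) ∧ (AX q)))| = |{6}| = 1.

1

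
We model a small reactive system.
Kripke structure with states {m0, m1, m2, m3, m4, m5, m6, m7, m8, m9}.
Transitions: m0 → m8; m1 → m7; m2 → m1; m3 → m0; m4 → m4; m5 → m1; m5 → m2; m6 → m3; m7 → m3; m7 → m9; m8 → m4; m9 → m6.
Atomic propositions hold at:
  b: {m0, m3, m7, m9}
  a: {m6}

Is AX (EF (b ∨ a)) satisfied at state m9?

Sat(b ∨ a) = {m0, m3, m6, m7, m9}
EF (b ∨ a): least fixpoint, start Z0 = {m0, m3, m6, m7, m9}, add states with some successor in Z. Z1 = {m0, m1, m3, m6, m7, m9}; Z2 = {m0, m1, m2, m3, m5, m6, m7, m9}; fixed.
Sat(EF (b ∨ a)) = {m0, m1, m2, m3, m5, m6, m7, m9}
Sat(AX (EF (b ∨ a))) = {s : every successor in {m0, m1, m2, m3, m5, m6, m7, m9}} = {m1, m2, m3, m5, m6, m7, m9}
m9 ∈ Sat(AX (EF (b ∨ a))) = {m1, m2, m3, m5, m6, m7, m9}, so the formula holds at m9.

Yes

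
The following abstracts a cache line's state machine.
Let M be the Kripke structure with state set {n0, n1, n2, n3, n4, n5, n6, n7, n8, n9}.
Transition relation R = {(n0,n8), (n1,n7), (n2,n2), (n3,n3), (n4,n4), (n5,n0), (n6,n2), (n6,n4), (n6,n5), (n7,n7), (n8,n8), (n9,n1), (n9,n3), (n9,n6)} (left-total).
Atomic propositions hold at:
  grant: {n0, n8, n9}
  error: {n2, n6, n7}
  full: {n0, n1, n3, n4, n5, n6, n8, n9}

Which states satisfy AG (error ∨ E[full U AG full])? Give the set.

AG full: greatest fixpoint, start Z0 = {n0, n1, n3, n4, n5, n6, n8, n9}, keep only states in Sat with every successor in Z. Z1 = {n0, n3, n4, n5, n8, n9}; Z2 = {n0, n3, n4, n5, n8}; fixed.
Sat(AG full) = {n0, n3, n4, n5, n8}
E[full U AG full]: least fixpoint, start Z0 = Sat(AG full) = {n0, n3, n4, n5, n8}, add states in Sat(full) with some successor in Z. Z1 = {n0, n3, n4, n5, n6, n8, n9}; fixed.
Sat(E[full U AG full]) = {n0, n3, n4, n5, n6, n8, n9}
Sat(error ∨ E[full U AG full]) = {n0, n2, n3, n4, n5, n6, n7, n8, n9}
AG (error ∨ E[full U AG full]): greatest fixpoint, start Z0 = {n0, n2, n3, n4, n5, n6, n7, n8, n9}, keep only states in Sat with every successor in Z. Z1 = {n0, n2, n3, n4, n5, n6, n7, n8}; fixed.
Sat(AG (error ∨ E[full U AG full])) = {n0, n2, n3, n4, n5, n6, n7, n8}

{n0, n2, n3, n4, n5, n6, n7, n8}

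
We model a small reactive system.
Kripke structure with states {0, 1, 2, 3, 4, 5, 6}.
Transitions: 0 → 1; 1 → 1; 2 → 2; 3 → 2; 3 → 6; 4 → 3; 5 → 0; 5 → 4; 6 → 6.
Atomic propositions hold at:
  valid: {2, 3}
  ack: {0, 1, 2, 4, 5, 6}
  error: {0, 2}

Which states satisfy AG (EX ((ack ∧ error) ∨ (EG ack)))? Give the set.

{0, 1, 2, 3, 6}

Sat(ack ∧ error) = {0, 2}
EG ack: greatest fixpoint, start Z0 = {0, 1, 2, 4, 5, 6}, keep only states in Sat with some successor in Z. Z1 = {0, 1, 2, 5, 6}; fixed.
Sat(EG ack) = {0, 1, 2, 5, 6}
Sat((ack ∧ error) ∨ (EG ack)) = {0, 1, 2, 5, 6}
Sat(EX ((ack ∧ error) ∨ (EG ack))) = {s : some successor in {0, 1, 2, 5, 6}} = {0, 1, 2, 3, 5, 6}
AG (EX ((ack ∧ error) ∨ (EG ack))): greatest fixpoint, start Z0 = {0, 1, 2, 3, 5, 6}, keep only states in Sat with every successor in Z. Z1 = {0, 1, 2, 3, 6}; fixed.
Sat(AG (EX ((ack ∧ error) ∨ (EG ack)))) = {0, 1, 2, 3, 6}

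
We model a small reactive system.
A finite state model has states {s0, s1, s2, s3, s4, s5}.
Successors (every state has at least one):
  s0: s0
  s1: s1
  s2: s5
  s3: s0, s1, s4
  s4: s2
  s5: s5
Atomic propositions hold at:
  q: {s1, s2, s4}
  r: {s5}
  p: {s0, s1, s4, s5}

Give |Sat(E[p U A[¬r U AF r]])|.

Sat(¬r) = {s0, s1, s2, s3, s4}
AF r: least fixpoint, start Z0 = {s5}, add states with every successor in Z. Z1 = {s2, s5}; Z2 = {s2, s4, s5}; fixed.
Sat(AF r) = {s2, s4, s5}
A[¬r U AF r]: least fixpoint, start Z0 = Sat(AF r) = {s2, s4, s5}, add states in Sat(¬r) with every successor in Z. Already a fixed point.
Sat(A[¬r U AF r]) = {s2, s4, s5}
E[p U A[¬r U AF r]]: least fixpoint, start Z0 = Sat(A[¬r U AF r]) = {s2, s4, s5}, add states in Sat(p) with some successor in Z. Already a fixed point.
Sat(E[p U A[¬r U AF r]]) = {s2, s4, s5}
|Sat(E[p U A[¬r U AF r]])| = |{s2, s4, s5}| = 3.

3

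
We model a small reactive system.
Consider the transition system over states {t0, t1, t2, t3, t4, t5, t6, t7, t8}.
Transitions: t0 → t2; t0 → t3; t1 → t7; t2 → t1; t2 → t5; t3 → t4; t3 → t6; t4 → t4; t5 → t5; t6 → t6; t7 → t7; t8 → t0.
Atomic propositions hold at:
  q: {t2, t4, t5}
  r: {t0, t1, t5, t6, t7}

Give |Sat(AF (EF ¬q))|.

Sat(¬q) = {t0, t1, t3, t6, t7, t8}
EF ¬q: least fixpoint, start Z0 = {t0, t1, t3, t6, t7, t8}, add states with some successor in Z. Z1 = {t0, t1, t2, t3, t6, t7, t8}; fixed.
Sat(EF ¬q) = {t0, t1, t2, t3, t6, t7, t8}
AF (EF ¬q): least fixpoint, start Z0 = {t0, t1, t2, t3, t6, t7, t8}, add states with every successor in Z. Already a fixed point.
Sat(AF (EF ¬q)) = {t0, t1, t2, t3, t6, t7, t8}
|Sat(AF (EF ¬q))| = |{t0, t1, t2, t3, t6, t7, t8}| = 7.

7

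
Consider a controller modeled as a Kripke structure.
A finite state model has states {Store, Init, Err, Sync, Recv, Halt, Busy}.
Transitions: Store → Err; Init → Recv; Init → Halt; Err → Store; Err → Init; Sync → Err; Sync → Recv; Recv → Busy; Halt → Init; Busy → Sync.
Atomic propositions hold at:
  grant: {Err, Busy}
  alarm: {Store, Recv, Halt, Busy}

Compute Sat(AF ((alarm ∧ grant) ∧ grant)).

{Recv, Busy}

Sat(alarm ∧ grant) = {Busy}
Sat((alarm ∧ grant) ∧ grant) = {Busy}
AF ((alarm ∧ grant) ∧ grant): least fixpoint, start Z0 = {Busy}, add states with every successor in Z. Z1 = {Recv, Busy}; fixed.
Sat(AF ((alarm ∧ grant) ∧ grant)) = {Recv, Busy}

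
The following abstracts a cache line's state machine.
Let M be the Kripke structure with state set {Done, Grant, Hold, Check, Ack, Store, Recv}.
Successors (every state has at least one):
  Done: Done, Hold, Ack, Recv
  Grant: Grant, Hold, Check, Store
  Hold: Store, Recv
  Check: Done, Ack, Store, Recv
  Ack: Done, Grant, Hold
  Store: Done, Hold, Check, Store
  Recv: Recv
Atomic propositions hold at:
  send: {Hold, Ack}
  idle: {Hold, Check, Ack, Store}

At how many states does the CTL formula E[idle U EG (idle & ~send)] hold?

Sat(~send) = {Done, Grant, Check, Store, Recv}
Sat(idle & ~send) = {Check, Store}
EG (idle & ~send): greatest fixpoint, start Z0 = {Check, Store}, keep only states in Sat with some successor in Z. Already a fixed point.
Sat(EG (idle & ~send)) = {Check, Store}
E[idle U EG (idle & ~send)]: least fixpoint, start Z0 = Sat(EG (idle & ~send)) = {Check, Store}, add states in Sat(idle) with some successor in Z. Z1 = {Hold, Check, Store}; Z2 = {Hold, Check, Ack, Store}; fixed.
Sat(E[idle U EG (idle & ~send)]) = {Hold, Check, Ack, Store}
|Sat(E[idle U EG (idle & ~send)])| = |{Hold, Check, Ack, Store}| = 4.

4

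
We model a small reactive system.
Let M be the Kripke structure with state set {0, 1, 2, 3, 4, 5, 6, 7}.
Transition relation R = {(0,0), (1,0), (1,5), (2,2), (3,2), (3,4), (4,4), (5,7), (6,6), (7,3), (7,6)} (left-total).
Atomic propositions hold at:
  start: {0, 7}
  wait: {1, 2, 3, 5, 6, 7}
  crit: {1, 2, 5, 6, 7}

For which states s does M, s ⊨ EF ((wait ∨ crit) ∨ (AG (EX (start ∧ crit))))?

Sat(wait ∨ crit) = {1, 2, 3, 5, 6, 7}
Sat(start ∧ crit) = {7}
Sat(EX (start ∧ crit)) = {s : some successor in {7}} = {5}
AG (EX (start ∧ crit)): greatest fixpoint, start Z0 = {5}, keep only states in Sat with every successor in Z. Z1 = ∅; fixed.
Sat(AG (EX (start ∧ crit))) = ∅
Sat((wait ∨ crit) ∨ (AG (EX (start ∧ crit)))) = {1, 2, 3, 5, 6, 7}
EF ((wait ∨ crit) ∨ (AG (EX (start ∧ crit)))): least fixpoint, start Z0 = {1, 2, 3, 5, 6, 7}, add states with some successor in Z. Already a fixed point.
Sat(EF ((wait ∨ crit) ∨ (AG (EX (start ∧ crit))))) = {1, 2, 3, 5, 6, 7}

{1, 2, 3, 5, 6, 7}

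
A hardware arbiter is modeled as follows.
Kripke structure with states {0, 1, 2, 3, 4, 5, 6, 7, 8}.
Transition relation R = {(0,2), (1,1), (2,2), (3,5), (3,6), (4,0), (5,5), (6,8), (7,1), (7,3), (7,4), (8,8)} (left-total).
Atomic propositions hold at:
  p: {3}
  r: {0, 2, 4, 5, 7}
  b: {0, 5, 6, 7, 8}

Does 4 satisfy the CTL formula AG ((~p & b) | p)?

Sat(~p) = {0, 1, 2, 4, 5, 6, 7, 8}
Sat(~p & b) = {0, 5, 6, 7, 8}
Sat((~p & b) | p) = {0, 3, 5, 6, 7, 8}
AG ((~p & b) | p): greatest fixpoint, start Z0 = {0, 3, 5, 6, 7, 8}, keep only states in Sat with every successor in Z. Z1 = {3, 5, 6, 8}; fixed.
Sat(AG ((~p & b) | p)) = {3, 5, 6, 8}
4 ∉ Sat(AG ((~p & b) | p)) = {3, 5, 6, 8}, so the formula does not hold at 4.

No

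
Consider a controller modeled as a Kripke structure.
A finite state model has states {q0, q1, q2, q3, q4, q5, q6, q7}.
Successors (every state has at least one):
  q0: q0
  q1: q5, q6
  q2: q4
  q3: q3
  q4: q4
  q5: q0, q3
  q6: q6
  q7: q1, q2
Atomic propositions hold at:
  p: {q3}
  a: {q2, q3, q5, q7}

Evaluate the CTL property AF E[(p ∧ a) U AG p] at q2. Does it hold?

No

Sat(p ∧ a) = {q3}
AG p: greatest fixpoint, start Z0 = {q3}, keep only states in Sat with every successor in Z. Already a fixed point.
Sat(AG p) = {q3}
E[(p ∧ a) U AG p]: least fixpoint, start Z0 = Sat(AG p) = {q3}, add states in Sat(p ∧ a) with some successor in Z. Already a fixed point.
Sat(E[(p ∧ a) U AG p]) = {q3}
AF E[(p ∧ a) U AG p]: least fixpoint, start Z0 = {q3}, add states with every successor in Z. Already a fixed point.
Sat(AF E[(p ∧ a) U AG p]) = {q3}
q2 ∉ Sat(AF E[(p ∧ a) U AG p]) = {q3}, so the formula does not hold at q2.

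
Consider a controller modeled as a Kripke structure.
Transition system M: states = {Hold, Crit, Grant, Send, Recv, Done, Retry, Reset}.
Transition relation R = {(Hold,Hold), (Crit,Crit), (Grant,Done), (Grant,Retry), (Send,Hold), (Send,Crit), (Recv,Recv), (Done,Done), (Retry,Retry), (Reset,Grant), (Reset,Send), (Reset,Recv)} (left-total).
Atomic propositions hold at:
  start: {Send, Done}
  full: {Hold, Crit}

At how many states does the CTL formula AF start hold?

2

AF start: least fixpoint, start Z0 = {Send, Done}, add states with every successor in Z. Already a fixed point.
Sat(AF start) = {Send, Done}
|Sat(AF start)| = |{Send, Done}| = 2.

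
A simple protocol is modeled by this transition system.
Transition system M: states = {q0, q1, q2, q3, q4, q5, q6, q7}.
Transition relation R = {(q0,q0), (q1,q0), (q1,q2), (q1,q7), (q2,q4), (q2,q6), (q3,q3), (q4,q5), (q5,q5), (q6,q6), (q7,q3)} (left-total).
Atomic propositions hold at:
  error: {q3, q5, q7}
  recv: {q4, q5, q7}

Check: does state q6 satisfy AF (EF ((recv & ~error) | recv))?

No

Sat(~error) = {q0, q1, q2, q4, q6}
Sat(recv & ~error) = {q4}
Sat((recv & ~error) | recv) = {q4, q5, q7}
EF ((recv & ~error) | recv): least fixpoint, start Z0 = {q4, q5, q7}, add states with some successor in Z. Z1 = {q1, q2, q4, q5, q7}; fixed.
Sat(EF ((recv & ~error) | recv)) = {q1, q2, q4, q5, q7}
AF (EF ((recv & ~error) | recv)): least fixpoint, start Z0 = {q1, q2, q4, q5, q7}, add states with every successor in Z. Already a fixed point.
Sat(AF (EF ((recv & ~error) | recv))) = {q1, q2, q4, q5, q7}
q6 ∉ Sat(AF (EF ((recv & ~error) | recv))) = {q1, q2, q4, q5, q7}, so the formula does not hold at q6.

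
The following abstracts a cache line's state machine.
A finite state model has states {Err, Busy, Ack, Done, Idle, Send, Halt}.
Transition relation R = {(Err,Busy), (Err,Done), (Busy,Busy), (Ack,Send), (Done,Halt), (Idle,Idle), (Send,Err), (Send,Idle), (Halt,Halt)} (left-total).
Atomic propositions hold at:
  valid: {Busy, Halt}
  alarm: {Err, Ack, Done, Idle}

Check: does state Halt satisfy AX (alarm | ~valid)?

Sat(~valid) = {Err, Ack, Done, Idle, Send}
Sat(alarm | ~valid) = {Err, Ack, Done, Idle, Send}
Sat(AX (alarm | ~valid)) = {s : every successor in {Err, Ack, Done, Idle, Send}} = {Ack, Idle, Send}
Halt ∉ Sat(AX (alarm | ~valid)) = {Ack, Idle, Send}, so the formula does not hold at Halt.

No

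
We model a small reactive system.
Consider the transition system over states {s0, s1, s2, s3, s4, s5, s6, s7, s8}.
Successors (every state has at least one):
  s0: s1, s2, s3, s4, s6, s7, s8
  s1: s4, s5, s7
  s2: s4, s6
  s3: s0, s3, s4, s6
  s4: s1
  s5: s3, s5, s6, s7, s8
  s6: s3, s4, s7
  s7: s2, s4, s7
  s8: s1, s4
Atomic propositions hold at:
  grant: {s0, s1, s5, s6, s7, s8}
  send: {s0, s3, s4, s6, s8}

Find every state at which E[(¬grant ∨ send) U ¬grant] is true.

{s0, s2, s3, s4, s6, s8}

Sat(¬grant) = {s2, s3, s4}
Sat(¬grant ∨ send) = {s0, s2, s3, s4, s6, s8}
E[(¬grant ∨ send) U ¬grant]: least fixpoint, start Z0 = Sat(¬grant) = {s2, s3, s4}, add states in Sat(¬grant ∨ send) with some successor in Z. Z1 = {s0, s2, s3, s4, s6, s8}; fixed.
Sat(E[(¬grant ∨ send) U ¬grant]) = {s0, s2, s3, s4, s6, s8}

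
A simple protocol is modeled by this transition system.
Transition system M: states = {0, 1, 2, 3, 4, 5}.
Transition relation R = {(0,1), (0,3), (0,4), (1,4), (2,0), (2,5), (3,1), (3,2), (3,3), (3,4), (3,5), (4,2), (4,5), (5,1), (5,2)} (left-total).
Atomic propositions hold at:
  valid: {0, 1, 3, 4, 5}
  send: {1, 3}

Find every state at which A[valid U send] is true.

A[valid U send]: least fixpoint, start Z0 = Sat(send) = {1, 3}, add states in Sat(valid) with every successor in Z. Already a fixed point.
Sat(A[valid U send]) = {1, 3}

{1, 3}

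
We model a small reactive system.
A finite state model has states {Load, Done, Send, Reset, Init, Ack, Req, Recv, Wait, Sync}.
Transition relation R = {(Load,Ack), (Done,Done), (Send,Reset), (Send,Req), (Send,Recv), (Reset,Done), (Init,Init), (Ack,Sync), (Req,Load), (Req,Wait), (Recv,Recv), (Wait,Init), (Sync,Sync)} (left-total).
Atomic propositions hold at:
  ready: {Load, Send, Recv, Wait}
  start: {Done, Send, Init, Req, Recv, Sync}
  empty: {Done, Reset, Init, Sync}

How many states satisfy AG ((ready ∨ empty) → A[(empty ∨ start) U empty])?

5

Sat(ready ∨ empty) = {Load, Done, Send, Reset, Init, Recv, Wait, Sync}
Sat(empty ∨ start) = {Done, Send, Reset, Init, Req, Recv, Sync}
A[(empty ∨ start) U empty]: least fixpoint, start Z0 = Sat(empty) = {Done, Reset, Init, Sync}, add states in Sat(empty ∨ start) with every successor in Z. Already a fixed point.
Sat(A[(empty ∨ start) U empty]) = {Done, Reset, Init, Sync}
Sat((ready ∨ empty) → A[(empty ∨ start) U empty]) = {Done, Reset, Init, Ack, Req, Sync}
AG ((ready ∨ empty) → A[(empty ∨ start) U empty]): greatest fixpoint, start Z0 = {Done, Reset, Init, Ack, Req, Sync}, keep only states in Sat with every successor in Z. Z1 = {Done, Reset, Init, Ack, Sync}; fixed.
Sat(AG ((ready ∨ empty) → A[(empty ∨ start) U empty])) = {Done, Reset, Init, Ack, Sync}
|Sat(AG ((ready ∨ empty) → A[(empty ∨ start) U empty]))| = |{Done, Reset, Init, Ack, Sync}| = 5.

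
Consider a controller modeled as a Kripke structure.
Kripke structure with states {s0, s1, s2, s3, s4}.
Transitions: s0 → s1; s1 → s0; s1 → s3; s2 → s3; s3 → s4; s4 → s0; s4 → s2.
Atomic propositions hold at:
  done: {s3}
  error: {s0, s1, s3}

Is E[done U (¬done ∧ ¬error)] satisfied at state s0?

No

Sat(¬done) = {s0, s1, s2, s4}
Sat(¬error) = {s2, s4}
Sat(¬done ∧ ¬error) = {s2, s4}
E[done U (¬done ∧ ¬error)]: least fixpoint, start Z0 = Sat((¬done ∧ ¬error)) = {s2, s4}, add states in Sat(done) with some successor in Z. Z1 = {s2, s3, s4}; fixed.
Sat(E[done U (¬done ∧ ¬error)]) = {s2, s3, s4}
s0 ∉ Sat(E[done U (¬done ∧ ¬error)]) = {s2, s3, s4}, so the formula does not hold at s0.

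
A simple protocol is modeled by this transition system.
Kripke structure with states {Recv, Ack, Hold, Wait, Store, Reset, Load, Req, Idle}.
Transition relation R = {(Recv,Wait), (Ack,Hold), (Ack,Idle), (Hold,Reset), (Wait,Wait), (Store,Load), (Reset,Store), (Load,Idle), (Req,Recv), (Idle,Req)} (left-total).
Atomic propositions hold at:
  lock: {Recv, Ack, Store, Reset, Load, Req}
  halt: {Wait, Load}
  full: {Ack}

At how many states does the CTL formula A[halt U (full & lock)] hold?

Sat(full & lock) = {Ack}
A[halt U (full & lock)]: least fixpoint, start Z0 = Sat((full & lock)) = {Ack}, add states in Sat(halt) with every successor in Z. Already a fixed point.
Sat(A[halt U (full & lock)]) = {Ack}
|Sat(A[halt U (full & lock)])| = |{Ack}| = 1.

1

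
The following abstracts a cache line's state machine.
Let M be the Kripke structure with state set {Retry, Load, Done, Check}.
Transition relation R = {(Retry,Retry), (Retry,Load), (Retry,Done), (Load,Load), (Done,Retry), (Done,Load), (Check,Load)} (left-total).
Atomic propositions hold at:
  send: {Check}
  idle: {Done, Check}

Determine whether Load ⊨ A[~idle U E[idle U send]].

Sat(~idle) = {Retry, Load}
E[idle U send]: least fixpoint, start Z0 = Sat(send) = {Check}, add states in Sat(idle) with some successor in Z. Already a fixed point.
Sat(E[idle U send]) = {Check}
A[~idle U E[idle U send]]: least fixpoint, start Z0 = Sat(E[idle U send]) = {Check}, add states in Sat(~idle) with every successor in Z. Already a fixed point.
Sat(A[~idle U E[idle U send]]) = {Check}
Load ∉ Sat(A[~idle U E[idle U send]]) = {Check}, so the formula does not hold at Load.

No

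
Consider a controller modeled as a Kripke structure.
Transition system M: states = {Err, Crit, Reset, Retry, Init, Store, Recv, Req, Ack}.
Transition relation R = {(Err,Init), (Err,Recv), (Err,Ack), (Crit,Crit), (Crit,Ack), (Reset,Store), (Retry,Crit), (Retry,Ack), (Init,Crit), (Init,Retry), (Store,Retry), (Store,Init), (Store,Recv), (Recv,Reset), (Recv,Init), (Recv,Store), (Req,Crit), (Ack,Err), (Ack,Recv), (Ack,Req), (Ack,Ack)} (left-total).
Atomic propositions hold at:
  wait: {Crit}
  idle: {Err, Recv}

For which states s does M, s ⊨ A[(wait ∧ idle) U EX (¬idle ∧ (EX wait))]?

Sat(wait ∧ idle) = ∅
Sat(¬idle) = {Crit, Reset, Retry, Init, Store, Req, Ack}
Sat(EX wait) = {s : some successor in {Crit}} = {Crit, Retry, Init, Req}
Sat(¬idle ∧ (EX wait)) = {Crit, Retry, Init, Req}
Sat(EX (¬idle ∧ (EX wait))) = {s : some successor in {Crit, Retry, Init, Req}} = {Err, Crit, Retry, Init, Store, Recv, Req, Ack}
A[(wait ∧ idle) U EX (¬idle ∧ (EX wait))]: least fixpoint, start Z0 = Sat(EX (¬idle ∧ (EX wait))) = {Err, Crit, Retry, Init, Store, Recv, Req, Ack}, add states in Sat(wait ∧ idle) with every successor in Z. Already a fixed point.
Sat(A[(wait ∧ idle) U EX (¬idle ∧ (EX wait))]) = {Err, Crit, Retry, Init, Store, Recv, Req, Ack}

{Err, Crit, Retry, Init, Store, Recv, Req, Ack}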